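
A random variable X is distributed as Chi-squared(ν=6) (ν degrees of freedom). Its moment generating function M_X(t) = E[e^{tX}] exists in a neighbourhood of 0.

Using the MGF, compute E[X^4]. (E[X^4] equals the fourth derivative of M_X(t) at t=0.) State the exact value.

M_X(t) = (1 - 2*t)^(-3)
D^4[M](t) = -5760/(128*t^7 - 448*t^6 + 672*t^5 - 560*t^4 + 280*t^3 - 84*t^2 + 14*t - 1)

E[X^4] = D^4[M](0) = 5760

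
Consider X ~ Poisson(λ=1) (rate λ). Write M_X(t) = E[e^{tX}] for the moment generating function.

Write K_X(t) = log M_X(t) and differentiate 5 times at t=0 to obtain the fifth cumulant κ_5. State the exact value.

M_X(t) = e^(e^(t) - 1)
K_X(t) = log M_X(t) = e^(t) - 1
K′(t) = e^(t)
K′′(t) = e^(t)
K′′′(t) = e^(t)
K′′′′(t) = e^(t)
K′′′′′(t) = e^(t)

κ_5 = K′′′′′(0) = 1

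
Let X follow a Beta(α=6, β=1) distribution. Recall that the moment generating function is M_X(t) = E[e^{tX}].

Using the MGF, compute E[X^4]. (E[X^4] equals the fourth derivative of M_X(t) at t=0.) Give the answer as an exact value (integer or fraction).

M_X(t) = ₁F₁(6; 7; t)
dM/dt = 6*₁F₁(7; 8; t)/7
d^2M/dt^2 = 3*₁F₁(8; 9; t)/4
d^3M/dt^3 = 2*₁F₁(9; 10; t)/3
d^4M/dt^4 = 3*₁F₁(10; 11; t)/5

E[X^4] = d^4M/dt^4 |_{t=0} = 3/5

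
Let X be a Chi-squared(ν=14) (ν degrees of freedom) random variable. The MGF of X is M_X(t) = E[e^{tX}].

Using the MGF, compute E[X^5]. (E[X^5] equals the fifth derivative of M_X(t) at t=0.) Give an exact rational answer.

E[X^5] = M′′′′′(0) = 1774080

M_X(t) = (1 - 2*t)^(-7)
M′(t) = 14/(256*t^8 - 1024*t^7 + 1792*t^6 - 1792*t^5 + 1120*t^4 - 448*t^3 + 112*t^2 - 16*t + 1)
M′′(t) = -224/(512*t^9 - 2304*t^8 + 4608*t^7 - 5376*t^6 + 4032*t^5 - 2016*t^4 + 672*t^3 - 144*t^2 + 18*t - 1)
M′′′(t) = 4032/(1024*t^10 - 5120*t^9 + 11520*t^8 - 15360*t^7 + 13440*t^6 - 8064*t^5 + 3360*t^4 - 960*t^3 + 180*t^2 - 20*t + 1)
M′′′′(t) = -80640/(2048*t^11 - 11264*t^10 + 28160*t^9 - 42240*t^8 + 42240*t^7 - 29568*t^6 + 14784*t^5 - 5280*t^4 + 1320*t^3 - 220*t^2 + 22*t - 1)
M′′′′′(t) = 1774080/(4096*t^12 - 24576*t^11 + 67584*t^10 - 112640*t^9 + 126720*t^8 - 101376*t^7 + 59136*t^6 - 25344*t^5 + 7920*t^4 - 1760*t^3 + 264*t^2 - 24*t + 1)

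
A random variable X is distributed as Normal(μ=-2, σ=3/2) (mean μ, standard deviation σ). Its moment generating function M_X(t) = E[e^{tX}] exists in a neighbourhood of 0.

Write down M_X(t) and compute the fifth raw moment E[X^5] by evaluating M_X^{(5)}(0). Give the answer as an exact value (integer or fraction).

M_X(t) = e^(9*t^2/8 - 2*t)
dM/dt = 9*t*e^(-2*t)*e^(9*t^2/8)/4 - 2*e^(-2*t)*e^(9*t^2/8)
d^2M/dt^2 = (81*t^2*e^(9*t^2/8) - 144*t*e^(9*t^2/8) + 100*e^(9*t^2/8))*e^(-2*t)/16
d^3M/dt^3 = (729*t^3*e^(9*t^2/8) - 1944*t^2*e^(9*t^2/8) + 2700*t*e^(9*t^2/8) - 1376*e^(9*t^2/8))*e^(-2*t)/64
d^4M/dt^4 = (6561*t^4*e^(9*t^2/8) - 23328*t^3*e^(9*t^2/8) + 48600*t^2*e^(9*t^2/8) - 49536*t*e^(9*t^2/8) + 21808*e^(9*t^2/8))*e^(-2*t)/256
d^5M/dt^5 = (59049*t^5*e^(9*t^2/8) - 262440*t^4*e^(9*t^2/8) + 729000*t^3*e^(9*t^2/8) - 1114560*t^2*e^(9*t^2/8) + 981360*t*e^(9*t^2/8) - 372608*e^(9*t^2/8))*e^(-2*t)/1024

E[X^5] = d^5M/dt^5 |_{t=0} = -2911/8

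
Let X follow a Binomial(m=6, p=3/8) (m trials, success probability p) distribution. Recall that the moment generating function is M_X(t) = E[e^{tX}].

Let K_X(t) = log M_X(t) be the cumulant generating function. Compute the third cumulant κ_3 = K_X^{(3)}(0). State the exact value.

κ_3 = K′′′(0) = 45/128

M_X(t) = (3*e^(t)/8 + 5/8)^6
K_X(t) = log M_X(t) = 6*log(3*e^(t)/8 + 5/8)
K′(t) = 18*e^(t)/(3*e^(t) + 5)
K′′(t) = 90*e^(t)/(9*e^(2*t) + 30*e^(t) + 25)
K′′′(t) = (-270*e^(2*t) + 450*e^(t))/(27*e^(3*t) + 135*e^(2*t) + 225*e^(t) + 125)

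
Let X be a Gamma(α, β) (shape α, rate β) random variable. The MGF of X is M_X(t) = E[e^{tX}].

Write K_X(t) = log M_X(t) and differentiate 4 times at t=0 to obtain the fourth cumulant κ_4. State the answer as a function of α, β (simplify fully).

M_X(t) = (β/(β - t))^α
K_X(t) = log M_X(t) = α*(log(β) - log(β - t))
D^4[K](t) = 6*α/(β^4 - 4*β^3*t + 6*β^2*t^2 - 4*β*t^3 + t^4)

κ_4 = D^4[K](0) = 6*α/β^4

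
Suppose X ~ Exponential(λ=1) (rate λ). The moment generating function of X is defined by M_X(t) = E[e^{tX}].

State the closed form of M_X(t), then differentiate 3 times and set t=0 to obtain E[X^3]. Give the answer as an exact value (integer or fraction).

E[X^3] = M′′′(0) = 6

M_X(t) = 1/(1 - t)
M′(t) = 1/(t^2 - 2*t + 1)
M′′(t) = -2/(t^3 - 3*t^2 + 3*t - 1)
M′′′(t) = 6/(t^4 - 4*t^3 + 6*t^2 - 4*t + 1)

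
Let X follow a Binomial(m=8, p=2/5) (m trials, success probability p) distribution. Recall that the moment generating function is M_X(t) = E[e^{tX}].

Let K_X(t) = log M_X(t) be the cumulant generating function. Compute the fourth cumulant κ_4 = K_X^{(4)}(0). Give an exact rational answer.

κ_4 = K′′′′(0) = -528/625

M_X(t) = (2*e^(t)/5 + 3/5)^8
K_X(t) = log M_X(t) = 8*log(2*e^(t)/5 + 3/5)
K′(t) = 16*e^(t)/(2*e^(t) + 3)
K′′(t) = 48*e^(t)/(4*e^(2*t) + 12*e^(t) + 9)
K′′′(t) = (-96*e^(2*t) + 144*e^(t))/(8*e^(3*t) + 36*e^(2*t) + 54*e^(t) + 27)
K′′′′(t) = (192*e^(3*t) - 1152*e^(2*t) + 432*e^(t))/(16*e^(4*t) + 96*e^(3*t) + 216*e^(2*t) + 216*e^(t) + 81)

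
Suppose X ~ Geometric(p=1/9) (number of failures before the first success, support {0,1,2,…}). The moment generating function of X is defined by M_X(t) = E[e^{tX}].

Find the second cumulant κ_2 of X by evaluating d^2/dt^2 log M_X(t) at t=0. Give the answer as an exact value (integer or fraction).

M_X(t) = 1/(9*(1 - 8*e^(t)/9))
K_X(t) = log M_X(t) = -log(1 - 8*e^(t)/9) - 2*log(3)
D^2[K](t) = 72*e^(t)/(64*e^(2*t) - 144*e^(t) + 81)

κ_2 = D^2[K](0) = 72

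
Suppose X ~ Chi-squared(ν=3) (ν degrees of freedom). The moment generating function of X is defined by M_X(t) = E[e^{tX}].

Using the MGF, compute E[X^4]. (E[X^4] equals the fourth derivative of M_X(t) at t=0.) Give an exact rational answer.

E[X^4] = D^4[M](0) = 945

M_X(t) = (1 - 2*t)^(-3/2)
D^4[M](t) = -945/(32*t^5*√(1 - 2*t) - 80*t^4*√(1 - 2*t) + 80*t^3*√(1 - 2*t) - 40*t^2*√(1 - 2*t) + 10*t*√(1 - 2*t) - √(1 - 2*t))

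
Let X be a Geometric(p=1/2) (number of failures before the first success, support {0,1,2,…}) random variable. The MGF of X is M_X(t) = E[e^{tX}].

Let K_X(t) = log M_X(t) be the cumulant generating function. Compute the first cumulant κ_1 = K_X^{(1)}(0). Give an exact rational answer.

κ_1 = K′(0) = 1

M_X(t) = 1/(2*(1 - e^(t)/2))
K_X(t) = log M_X(t) = -log(1 - e^(t)/2) - log(2)
K′(t) = -e^(t)/(e^(t) - 2)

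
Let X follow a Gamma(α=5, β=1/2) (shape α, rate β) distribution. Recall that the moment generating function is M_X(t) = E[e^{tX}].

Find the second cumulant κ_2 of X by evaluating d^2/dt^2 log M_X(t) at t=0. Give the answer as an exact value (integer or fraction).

κ_2 = K′′(0) = 20

M_X(t) = 1/(32*(1/2 - t)^5)
K_X(t) = log M_X(t) = -5*log(1/2 - t) - 5*log(2)
K′(t) = -10/(2*t - 1)
K′′(t) = 20/(4*t^2 - 4*t + 1)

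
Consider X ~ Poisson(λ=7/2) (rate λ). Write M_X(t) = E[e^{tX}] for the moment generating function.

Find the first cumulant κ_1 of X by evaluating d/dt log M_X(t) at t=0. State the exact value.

κ_1 = K′(0) = 7/2

M_X(t) = e^(7*e^(t)/2 - 7/2)
K_X(t) = log M_X(t) = 7*e^(t)/2 - 7/2
K′(t) = 7*e^(t)/2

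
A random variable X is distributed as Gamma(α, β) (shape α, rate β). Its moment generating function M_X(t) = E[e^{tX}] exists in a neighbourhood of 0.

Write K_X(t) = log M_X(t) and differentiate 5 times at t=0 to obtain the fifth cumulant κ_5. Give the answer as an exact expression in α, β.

M_X(t) = (β/(β - t))^α
K_X(t) = log M_X(t) = α*(log(β) - log(β - t))
D^5[K](t) = -24*α/(-β^5 + 5*β^4*t - 10*β^3*t^2 + 10*β^2*t^3 - 5*β*t^4 + t^5)

κ_5 = D^5[K](0) = 24*α/β^5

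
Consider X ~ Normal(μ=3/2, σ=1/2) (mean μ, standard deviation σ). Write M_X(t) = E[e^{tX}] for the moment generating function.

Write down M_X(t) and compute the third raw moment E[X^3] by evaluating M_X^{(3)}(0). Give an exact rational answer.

E[X^3] = M^(3)(0) = 9/2

M_X(t) = e^(t^2/8 + 3*t/2)
M^(3)(t) = t^3*e^(3*t/2)*e^(t^2/8)/64 + 9*t^2*e^(3*t/2)*e^(t^2/8)/32 + 15*t*e^(3*t/2)*e^(t^2/8)/8 + 9*e^(3*t/2)*e^(t^2/8)/2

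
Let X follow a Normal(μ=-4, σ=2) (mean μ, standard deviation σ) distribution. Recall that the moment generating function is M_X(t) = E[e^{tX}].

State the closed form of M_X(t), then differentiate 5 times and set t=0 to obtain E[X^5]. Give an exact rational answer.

M_X(t) = e^(2*t^2 - 4*t)
dM/dt = 4*t*e^(-4*t)*e^(2*t^2) - 4*e^(-4*t)*e^(2*t^2)
d^2M/dt^2 = (16*t^2*e^(2*t^2) - 32*t*e^(2*t^2) + 20*e^(2*t^2))*e^(-4*t)
d^3M/dt^3 = (64*t^3*e^(2*t^2) - 192*t^2*e^(2*t^2) + 240*t*e^(2*t^2) - 112*e^(2*t^2))*e^(-4*t)
d^4M/dt^4 = (256*t^4*e^(2*t^2) - 1024*t^3*e^(2*t^2) + 1920*t^2*e^(2*t^2) - 1792*t*e^(2*t^2) + 688*e^(2*t^2))*e^(-4*t)
d^5M/dt^5 = (1024*t^5*e^(2*t^2) - 5120*t^4*e^(2*t^2) + 12800*t^3*e^(2*t^2) - 17920*t^2*e^(2*t^2) + 13760*t*e^(2*t^2) - 4544*e^(2*t^2))*e^(-4*t)

E[X^5] = d^5M/dt^5 |_{t=0} = -4544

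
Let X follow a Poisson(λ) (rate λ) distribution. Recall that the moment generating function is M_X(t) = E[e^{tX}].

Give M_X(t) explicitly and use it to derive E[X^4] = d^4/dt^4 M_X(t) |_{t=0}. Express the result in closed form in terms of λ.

M_X(t) = e^(λ*(e^(t) - 1))
M′(t) = λ*e^(-λ)*e^(t)*e^(λ*e^(t))
M′′(t) = (λ^2*e^(2*t)*e^(λ*e^(t)) + λ*e^(t)*e^(λ*e^(t)))*e^(-λ)
M′′′(t) = (λ^3*e^(3*t)*e^(λ*e^(t)) + 3*λ^2*e^(2*t)*e^(λ*e^(t)) + λ*e^(t)*e^(λ*e^(t)))*e^(-λ)
M′′′′(t) = (λ^4*e^(4*t)*e^(λ*e^(t)) + 6*λ^3*e^(3*t)*e^(λ*e^(t)) + 7*λ^2*e^(2*t)*e^(λ*e^(t)) + λ*e^(t)*e^(λ*e^(t)))*e^(-λ)

E[X^4] = M′′′′(0) = λ*(λ^3 + 6*λ^2 + 7*λ + 1)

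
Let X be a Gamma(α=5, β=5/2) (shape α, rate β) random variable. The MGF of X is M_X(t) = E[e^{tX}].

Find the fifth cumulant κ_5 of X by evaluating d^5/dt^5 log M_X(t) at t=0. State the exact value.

M_X(t) = 3125/(32*(5/2 - t)^5)
K_X(t) = log M_X(t) = -5*log(5/2 - t) - 5*log(2) + 5*log(5)
D^5[K](t) = -3840/(32*t^5 - 400*t^4 + 2000*t^3 - 5000*t^2 + 6250*t - 3125)

κ_5 = D^5[K](0) = 768/625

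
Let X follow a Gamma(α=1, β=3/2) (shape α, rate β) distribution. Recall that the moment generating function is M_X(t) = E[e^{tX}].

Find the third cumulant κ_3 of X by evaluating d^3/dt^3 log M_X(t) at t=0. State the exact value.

κ_3 = D^3[K](0) = 16/27

M_X(t) = 3/(2*(3/2 - t))
K_X(t) = log M_X(t) = -log(3/2 - t) - log(2) + log(3)
D^3[K](t) = -16/(8*t^3 - 36*t^2 + 54*t - 27)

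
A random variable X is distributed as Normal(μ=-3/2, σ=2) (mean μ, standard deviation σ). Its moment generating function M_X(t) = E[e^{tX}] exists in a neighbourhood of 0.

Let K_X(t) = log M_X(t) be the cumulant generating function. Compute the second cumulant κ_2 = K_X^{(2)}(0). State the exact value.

M_X(t) = e^(2*t^2 - 3*t/2)
K_X(t) = log M_X(t) = 2*t^2 - 3*t/2
K′(t) = 4*t - 3/2
K′′(t) = 4

κ_2 = K′′(0) = 4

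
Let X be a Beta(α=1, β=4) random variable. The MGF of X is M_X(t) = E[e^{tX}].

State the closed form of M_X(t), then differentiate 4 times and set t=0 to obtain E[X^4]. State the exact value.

E[X^4] = M′′′′(0) = 1/70

M_X(t) = ₁F₁(1; 5; t)
M′(t) = ₁F₁(2; 6; t)/5
M′′(t) = ₁F₁(3; 7; t)/15
M′′′(t) = ₁F₁(4; 8; t)/35
M′′′′(t) = ₁F₁(5; 9; t)/70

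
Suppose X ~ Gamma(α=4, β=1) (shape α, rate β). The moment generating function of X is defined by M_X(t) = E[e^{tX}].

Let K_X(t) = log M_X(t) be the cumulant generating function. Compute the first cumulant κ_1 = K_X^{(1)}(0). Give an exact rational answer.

M_X(t) = (1 - t)^(-4)
K_X(t) = log M_X(t) = -4*log(1 - t)
K′(t) = -4/(t - 1)

κ_1 = K′(0) = 4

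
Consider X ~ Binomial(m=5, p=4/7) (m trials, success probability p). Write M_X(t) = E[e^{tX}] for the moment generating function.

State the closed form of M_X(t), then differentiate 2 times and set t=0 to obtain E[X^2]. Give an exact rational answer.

E[X^2] = M^(2)(0) = 460/49

M_X(t) = (4*e^(t)/7 + 3/7)^5
M^(2)(t) = 25600*e^(5*t)/16807 + 61440*e^(4*t)/16807 + 51840*e^(3*t)/16807 + 17280*e^(2*t)/16807 + 1620*e^(t)/16807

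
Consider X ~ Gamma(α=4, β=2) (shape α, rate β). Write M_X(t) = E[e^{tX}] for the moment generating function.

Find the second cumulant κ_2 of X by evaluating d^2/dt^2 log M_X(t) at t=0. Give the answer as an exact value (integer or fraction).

κ_2 = d^2K/dt^2 |_{t=0} = 1

M_X(t) = 16/(2 - t)^4
K_X(t) = log M_X(t) = -4*log(2 - t) + 4*log(2)
dK/dt = -4/(t - 2)
d^2K/dt^2 = 4/(t^2 - 4*t + 4)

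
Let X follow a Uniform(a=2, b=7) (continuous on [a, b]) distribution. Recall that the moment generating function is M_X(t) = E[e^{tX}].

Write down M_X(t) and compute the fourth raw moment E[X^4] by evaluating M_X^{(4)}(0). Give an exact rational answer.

E[X^4] = d^4M/dt^4 |_{t=0} = 671

M_X(t) = (e^(7*t) - e^(2*t))/(5*t)
dM/dt = (7*t*e^(7*t) - 2*t*e^(2*t) - e^(7*t) + e^(2*t))/(5*t^2)
d^2M/dt^2 = (49*t^2*e^(7*t) - 4*t^2*e^(2*t) - 14*t*e^(7*t) + 4*t*e^(2*t) + 2*e^(7*t) - 2*e^(2*t))/(5*t^3)
d^3M/dt^3 = (343*t^3*e^(7*t) - 8*t^3*e^(2*t) - 147*t^2*e^(7*t) + 12*t^2*e^(2*t) + 42*t*e^(7*t) - 12*t*e^(2*t) - 6*e^(7*t) + 6*e^(2*t))/(5*t^4)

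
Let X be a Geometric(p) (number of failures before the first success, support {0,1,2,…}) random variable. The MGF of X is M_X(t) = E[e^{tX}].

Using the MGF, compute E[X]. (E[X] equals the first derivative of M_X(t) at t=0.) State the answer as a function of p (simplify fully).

M_X(t) = p/(-(1 - p)*e^(t) + 1)
M^(1)(t) = (-p^2*e^(t) + p*e^(t))/(p^2*e^(2*t) - 2*p*e^(2*t) + 2*p*e^(t) + e^(2*t) - 2*e^(t) + 1)

E[X] = M^(1)(0) = (1 - p)/p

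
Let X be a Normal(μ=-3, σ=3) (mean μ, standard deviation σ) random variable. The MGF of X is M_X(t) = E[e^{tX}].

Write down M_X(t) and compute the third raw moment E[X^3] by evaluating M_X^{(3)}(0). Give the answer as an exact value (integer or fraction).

M_X(t) = e^(9*t^2/2 - 3*t)
D^3[M](t) = (729*t^3*e^(9*t^2/2) - 729*t^2*e^(9*t^2/2) + 486*t*e^(9*t^2/2) - 108*e^(9*t^2/2))*e^(-3*t)

E[X^3] = D^3[M](0) = -108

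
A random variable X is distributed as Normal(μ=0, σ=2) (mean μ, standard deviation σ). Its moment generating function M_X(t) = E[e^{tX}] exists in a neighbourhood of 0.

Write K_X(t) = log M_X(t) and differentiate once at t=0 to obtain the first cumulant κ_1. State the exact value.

M_X(t) = e^(2*t^2)
K_X(t) = log M_X(t) = 2*t^2
dK/dt = 4*t

κ_1 = dK/dt |_{t=0} = 0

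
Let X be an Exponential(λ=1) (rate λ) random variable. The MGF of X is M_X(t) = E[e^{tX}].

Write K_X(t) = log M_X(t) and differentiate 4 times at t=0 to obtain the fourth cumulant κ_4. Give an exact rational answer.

M_X(t) = 1/(1 - t)
K_X(t) = log M_X(t) = -log(1 - t)
K′(t) = -1/(t - 1)
K′′(t) = 1/(t^2 - 2*t + 1)
K′′′(t) = -2/(t^3 - 3*t^2 + 3*t - 1)
K′′′′(t) = 6/(t^4 - 4*t^3 + 6*t^2 - 4*t + 1)

κ_4 = K′′′′(0) = 6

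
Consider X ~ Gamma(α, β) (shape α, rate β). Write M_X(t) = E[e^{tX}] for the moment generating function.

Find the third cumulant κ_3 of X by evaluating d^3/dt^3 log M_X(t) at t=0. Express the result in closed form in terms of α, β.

M_X(t) = (β/(β - t))^α
K_X(t) = log M_X(t) = α*(log(β) - log(β - t))
D^3[K](t) = -2*α/(-β^3 + 3*β^2*t - 3*β*t^2 + t^3)

κ_3 = D^3[K](0) = 2*α/β^3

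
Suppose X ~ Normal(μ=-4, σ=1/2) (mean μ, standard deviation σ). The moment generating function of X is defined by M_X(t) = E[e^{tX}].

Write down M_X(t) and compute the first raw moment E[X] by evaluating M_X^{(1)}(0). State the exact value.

M_X(t) = e^(t^2/8 - 4*t)
M′(t) = t*e^(-4*t)*e^(t^2/8)/4 - 4*e^(-4*t)*e^(t^2/8)

E[X] = M′(0) = -4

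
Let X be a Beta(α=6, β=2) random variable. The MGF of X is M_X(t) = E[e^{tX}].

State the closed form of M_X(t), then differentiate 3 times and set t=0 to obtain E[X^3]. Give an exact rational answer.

M_X(t) = ₁F₁(6; 8; t)
dM/dt = 3*₁F₁(7; 9; t)/4
d^2M/dt^2 = 7*₁F₁(8; 10; t)/12
d^3M/dt^3 = 7*₁F₁(9; 11; t)/15

E[X^3] = d^3M/dt^3 |_{t=0} = 7/15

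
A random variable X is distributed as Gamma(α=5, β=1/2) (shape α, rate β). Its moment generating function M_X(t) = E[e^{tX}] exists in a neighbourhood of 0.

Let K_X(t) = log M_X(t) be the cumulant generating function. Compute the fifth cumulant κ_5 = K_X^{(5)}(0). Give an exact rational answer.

κ_5 = K′′′′′(0) = 3840

M_X(t) = 1/(32*(1/2 - t)^5)
K_X(t) = log M_X(t) = -5*log(1/2 - t) - 5*log(2)
K′(t) = -10/(2*t - 1)
K′′(t) = 20/(4*t^2 - 4*t + 1)
K′′′(t) = -80/(8*t^3 - 12*t^2 + 6*t - 1)
K′′′′(t) = 480/(16*t^4 - 32*t^3 + 24*t^2 - 8*t + 1)
K′′′′′(t) = -3840/(32*t^5 - 80*t^4 + 80*t^3 - 40*t^2 + 10*t - 1)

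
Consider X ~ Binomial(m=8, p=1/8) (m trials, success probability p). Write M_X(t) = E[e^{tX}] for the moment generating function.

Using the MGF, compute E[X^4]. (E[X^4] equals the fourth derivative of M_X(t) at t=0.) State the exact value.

M_X(t) = (e^(t)/8 + 7/8)^8

E[X^4] = M^(4)(0) = 2937/256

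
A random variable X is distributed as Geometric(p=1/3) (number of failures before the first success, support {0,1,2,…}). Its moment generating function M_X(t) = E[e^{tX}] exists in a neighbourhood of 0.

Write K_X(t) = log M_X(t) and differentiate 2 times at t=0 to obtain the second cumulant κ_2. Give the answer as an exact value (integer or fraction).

κ_2 = K^(2)(0) = 6

M_X(t) = 1/(3*(1 - 2*e^(t)/3))
K_X(t) = log M_X(t) = -log(1 - 2*e^(t)/3) - log(3)
K^(2)(t) = 6*e^(t)/(4*e^(2*t) - 12*e^(t) + 9)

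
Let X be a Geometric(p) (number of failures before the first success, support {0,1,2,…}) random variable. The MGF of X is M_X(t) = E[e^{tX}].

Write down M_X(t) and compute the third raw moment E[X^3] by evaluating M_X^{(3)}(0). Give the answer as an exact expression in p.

E[X^3] = d^3M/dt^3 |_{t=0} = -1 + 7/p - 12/p^2 + 6/p^3

M_X(t) = p/(-(1 - p)*e^(t) + 1)
dM/dt = (-p^2*e^(t) + p*e^(t))/(p^2*e^(2*t) - 2*p*e^(2*t) + 2*p*e^(t) + e^(2*t) - 2*e^(t) + 1)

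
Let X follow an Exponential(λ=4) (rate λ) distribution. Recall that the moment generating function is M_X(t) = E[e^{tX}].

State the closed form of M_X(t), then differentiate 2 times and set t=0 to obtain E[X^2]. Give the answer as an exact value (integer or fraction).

E[X^2] = M^(2)(0) = 1/8

M_X(t) = 4/(4 - t)
M^(2)(t) = -8/(t^3 - 12*t^2 + 48*t - 64)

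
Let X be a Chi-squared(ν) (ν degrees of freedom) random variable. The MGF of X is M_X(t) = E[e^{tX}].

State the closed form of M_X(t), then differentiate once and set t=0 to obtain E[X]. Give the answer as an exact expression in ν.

M_X(t) = (1 - 2*t)^(-ν/2)
M′(t) = -ν/(2*t*(1 - 2*t)^(ν/2) - (1 - 2*t)^(ν/2))

E[X] = M′(0) = ν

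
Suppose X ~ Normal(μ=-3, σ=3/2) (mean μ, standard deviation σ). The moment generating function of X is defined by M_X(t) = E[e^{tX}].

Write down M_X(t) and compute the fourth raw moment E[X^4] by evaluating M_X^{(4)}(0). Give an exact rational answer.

M_X(t) = e^(9*t^2/8 - 3*t)
M^(4)(t) = (6561*t^4*e^(9*t^2/8) - 34992*t^3*e^(9*t^2/8) + 87480*t^2*e^(9*t^2/8) - 108864*t*e^(9*t^2/8) + 55728*e^(9*t^2/8))*e^(-3*t)/256

E[X^4] = M^(4)(0) = 3483/16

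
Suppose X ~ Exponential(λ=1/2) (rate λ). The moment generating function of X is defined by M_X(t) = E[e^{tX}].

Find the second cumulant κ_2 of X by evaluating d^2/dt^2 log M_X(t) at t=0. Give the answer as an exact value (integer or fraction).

κ_2 = K^(2)(0) = 4

M_X(t) = 1/(2*(1/2 - t))
K_X(t) = log M_X(t) = -log(1/2 - t) - log(2)
K^(2)(t) = 4/(4*t^2 - 4*t + 1)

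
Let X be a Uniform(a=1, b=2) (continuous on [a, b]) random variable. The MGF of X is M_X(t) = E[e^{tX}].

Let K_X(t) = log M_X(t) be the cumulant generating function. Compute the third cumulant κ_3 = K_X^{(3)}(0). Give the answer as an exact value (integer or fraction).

κ_3 = d^3K/dt^3 |_{t=0} = 0

M_X(t) = (e^(2*t) - e^(t))/t
K_X(t) = log M_X(t) = -log(t) + log(e^(2*t) - e^(t))
dK/dt = (2*t*e^(t) - t - e^(t) + 1)/(t*e^(t) - t)
d^2K/dt^2 = (-t^2*e^(t) + e^(2*t) - 2*e^(t) + 1)/(t^2*e^(2*t) - 2*t^2*e^(t) + t^2)
d^3K/dt^3 = (t^3*e^(2*t) + t^3*e^(t) - 2*e^(3*t) + 6*e^(2*t) - 6*e^(t) + 2)/(t^3*e^(3*t) - 3*t^3*e^(2*t) + 3*t^3*e^(t) - t^3)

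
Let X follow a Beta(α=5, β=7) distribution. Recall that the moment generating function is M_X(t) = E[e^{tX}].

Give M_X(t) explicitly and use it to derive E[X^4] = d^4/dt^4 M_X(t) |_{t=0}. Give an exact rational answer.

M_X(t) = ₁F₁(5; 12; t)
D^4[M](t) = 2*₁F₁(9; 16; t)/39

E[X^4] = D^4[M](0) = 2/39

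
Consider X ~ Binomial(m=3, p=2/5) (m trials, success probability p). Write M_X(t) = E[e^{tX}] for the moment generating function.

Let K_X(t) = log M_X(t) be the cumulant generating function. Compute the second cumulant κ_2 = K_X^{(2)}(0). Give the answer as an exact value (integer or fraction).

κ_2 = d^2K/dt^2 |_{t=0} = 18/25

M_X(t) = (2*e^(t)/5 + 3/5)^3
K_X(t) = log M_X(t) = 3*log(2*e^(t)/5 + 3/5)
dK/dt = 6*e^(t)/(2*e^(t) + 3)
d^2K/dt^2 = 18*e^(t)/(4*e^(2*t) + 12*e^(t) + 9)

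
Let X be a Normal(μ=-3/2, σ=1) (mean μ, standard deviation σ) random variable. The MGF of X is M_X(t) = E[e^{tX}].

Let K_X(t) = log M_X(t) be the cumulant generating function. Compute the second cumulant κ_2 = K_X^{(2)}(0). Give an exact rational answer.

κ_2 = K^(2)(0) = 1

M_X(t) = e^(t^2/2 - 3*t/2)
K_X(t) = log M_X(t) = t^2/2 - 3*t/2
K^(2)(t) = 1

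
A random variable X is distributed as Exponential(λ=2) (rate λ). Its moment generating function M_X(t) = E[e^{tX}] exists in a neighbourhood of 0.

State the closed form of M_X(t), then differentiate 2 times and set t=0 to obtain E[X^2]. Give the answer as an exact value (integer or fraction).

E[X^2] = D^2[M](0) = 1/2

M_X(t) = 2/(2 - t)
D^2[M](t) = -4/(t^3 - 6*t^2 + 12*t - 8)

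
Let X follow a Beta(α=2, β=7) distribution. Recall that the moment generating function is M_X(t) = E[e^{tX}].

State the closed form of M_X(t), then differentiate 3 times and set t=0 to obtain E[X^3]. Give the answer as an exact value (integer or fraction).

E[X^3] = d^3M/dt^3 |_{t=0} = 4/165

M_X(t) = ₁F₁(2; 9; t)
dM/dt = 2*₁F₁(3; 10; t)/9
d^2M/dt^2 = ₁F₁(4; 11; t)/15
d^3M/dt^3 = 4*₁F₁(5; 12; t)/165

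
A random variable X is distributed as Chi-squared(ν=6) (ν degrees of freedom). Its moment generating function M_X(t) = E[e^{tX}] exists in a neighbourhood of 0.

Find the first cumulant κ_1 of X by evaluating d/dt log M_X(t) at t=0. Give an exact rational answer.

M_X(t) = (1 - 2*t)^(-3)
K_X(t) = log M_X(t) = -3*log(1 - 2*t)
dK/dt = -6/(2*t - 1)

κ_1 = dK/dt |_{t=0} = 6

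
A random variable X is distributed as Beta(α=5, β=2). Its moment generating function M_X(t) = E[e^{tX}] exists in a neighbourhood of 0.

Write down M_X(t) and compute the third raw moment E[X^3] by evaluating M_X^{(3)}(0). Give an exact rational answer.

M_X(t) = ₁F₁(5; 7; t)
D^3[M](t) = 5*₁F₁(8; 10; t)/12

E[X^3] = D^3[M](0) = 5/12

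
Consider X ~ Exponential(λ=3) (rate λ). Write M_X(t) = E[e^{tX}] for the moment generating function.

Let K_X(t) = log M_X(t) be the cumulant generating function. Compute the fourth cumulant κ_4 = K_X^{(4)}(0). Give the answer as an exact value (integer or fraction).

κ_4 = D^4[K](0) = 2/27

M_X(t) = 3/(3 - t)
K_X(t) = log M_X(t) = -log(3 - t) + log(3)
D^4[K](t) = 6/(t^4 - 12*t^3 + 54*t^2 - 108*t + 81)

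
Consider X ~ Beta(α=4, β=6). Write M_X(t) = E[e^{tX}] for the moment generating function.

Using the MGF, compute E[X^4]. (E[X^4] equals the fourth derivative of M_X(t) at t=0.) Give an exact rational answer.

E[X^4] = M^(4)(0) = 7/143

M_X(t) = ₁F₁(4; 10; t)
M^(4)(t) = 7*₁F₁(8; 14; t)/143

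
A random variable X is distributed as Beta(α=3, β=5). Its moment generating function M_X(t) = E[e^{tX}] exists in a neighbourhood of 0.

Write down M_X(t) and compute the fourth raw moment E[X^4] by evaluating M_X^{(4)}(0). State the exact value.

E[X^4] = D^4[M](0) = 1/22

M_X(t) = ₁F₁(3; 8; t)
D^4[M](t) = ₁F₁(7; 12; t)/22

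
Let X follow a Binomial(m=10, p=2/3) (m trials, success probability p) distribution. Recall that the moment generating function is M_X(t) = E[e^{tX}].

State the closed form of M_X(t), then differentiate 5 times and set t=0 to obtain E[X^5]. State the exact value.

M_X(t) = (2*e^(t)/3 + 1/3)^10

E[X^5] = M^(5)(0) = 178900/9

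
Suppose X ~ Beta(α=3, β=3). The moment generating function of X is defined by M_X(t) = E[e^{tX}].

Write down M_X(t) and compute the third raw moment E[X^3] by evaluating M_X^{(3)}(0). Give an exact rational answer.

M_X(t) = ₁F₁(3; 6; t)
M′(t) = ₁F₁(4; 7; t)/2
M′′(t) = 2*₁F₁(5; 8; t)/7
M′′′(t) = 5*₁F₁(6; 9; t)/28

E[X^3] = M′′′(0) = 5/28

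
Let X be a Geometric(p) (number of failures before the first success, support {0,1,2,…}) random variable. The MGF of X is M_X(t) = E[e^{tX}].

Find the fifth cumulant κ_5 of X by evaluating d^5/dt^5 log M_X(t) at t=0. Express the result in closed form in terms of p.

κ_5 = d^5K/dt^5 |_{t=0} = (p^4 - 15*p^3 + 50*p^2 - 60*p + 24)/p^5

M_X(t) = p/(-(1 - p)*e^(t) + 1)
K_X(t) = log M_X(t) = log(p) - log(-(1 - p)*e^(t) + 1)
dK/dt = (-p*e^(t) + e^(t))/(p*e^(t) - e^(t) + 1)
d^2K/dt^2 = (-p*e^(t) + e^(t))/(p^2*e^(2*t) - 2*p*e^(2*t) + 2*p*e^(t) + e^(2*t) - 2*e^(t) + 1)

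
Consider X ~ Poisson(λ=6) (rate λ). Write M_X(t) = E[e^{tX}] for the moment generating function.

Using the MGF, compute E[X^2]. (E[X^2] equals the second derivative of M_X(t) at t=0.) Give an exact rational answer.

M_X(t) = e^(6*e^(t) - 6)
D^2[M](t) = (36*e^(2*t)*e^(6*e^(t)) + 6*e^(t)*e^(6*e^(t)))*e^(-6)

E[X^2] = D^2[M](0) = 42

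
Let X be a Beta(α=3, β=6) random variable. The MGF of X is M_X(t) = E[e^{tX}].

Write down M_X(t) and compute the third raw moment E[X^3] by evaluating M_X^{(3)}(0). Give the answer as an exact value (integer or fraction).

M_X(t) = ₁F₁(3; 9; t)
M^(3)(t) = 2*₁F₁(6; 12; t)/33

E[X^3] = M^(3)(0) = 2/33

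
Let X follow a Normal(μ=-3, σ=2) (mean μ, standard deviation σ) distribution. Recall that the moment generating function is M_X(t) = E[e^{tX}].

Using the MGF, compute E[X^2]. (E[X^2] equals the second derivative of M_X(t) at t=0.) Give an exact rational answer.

M_X(t) = e^(2*t^2 - 3*t)
dM/dt = 4*t*e^(-3*t)*e^(2*t^2) - 3*e^(-3*t)*e^(2*t^2)
d^2M/dt^2 = (16*t^2*e^(2*t^2) - 24*t*e^(2*t^2) + 13*e^(2*t^2))*e^(-3*t)

E[X^2] = d^2M/dt^2 |_{t=0} = 13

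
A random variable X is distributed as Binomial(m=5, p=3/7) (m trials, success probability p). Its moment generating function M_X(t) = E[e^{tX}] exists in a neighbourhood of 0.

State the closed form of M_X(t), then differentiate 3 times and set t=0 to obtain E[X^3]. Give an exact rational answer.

M_X(t) = (3*e^(t)/7 + 4/7)^5
M^(3)(t) = 30375*e^(5*t)/16807 + 103680*e^(4*t)/16807 + 116640*e^(3*t)/16807 + 46080*e^(2*t)/16807 + 3840*e^(t)/16807

E[X^3] = M^(3)(0) = 6135/343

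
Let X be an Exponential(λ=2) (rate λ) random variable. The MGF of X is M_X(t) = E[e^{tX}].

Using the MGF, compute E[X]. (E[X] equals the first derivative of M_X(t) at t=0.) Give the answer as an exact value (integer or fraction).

E[X] = M^(1)(0) = 1/2

M_X(t) = 2/(2 - t)
M^(1)(t) = 2/(t^2 - 4*t + 4)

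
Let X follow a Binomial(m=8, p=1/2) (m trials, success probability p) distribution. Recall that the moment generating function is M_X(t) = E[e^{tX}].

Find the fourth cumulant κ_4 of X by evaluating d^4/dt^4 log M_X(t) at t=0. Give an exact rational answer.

M_X(t) = (e^(t)/2 + 1/2)^8
K_X(t) = log M_X(t) = 8*log(e^(t)/2 + 1/2)
K^(4)(t) = (8*e^(3*t) - 32*e^(2*t) + 8*e^(t))/(e^(4*t) + 4*e^(3*t) + 6*e^(2*t) + 4*e^(t) + 1)

κ_4 = K^(4)(0) = -1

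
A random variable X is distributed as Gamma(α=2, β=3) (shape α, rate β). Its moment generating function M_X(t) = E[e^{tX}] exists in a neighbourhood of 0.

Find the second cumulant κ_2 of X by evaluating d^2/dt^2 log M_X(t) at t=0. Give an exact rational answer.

κ_2 = K′′(0) = 2/9

M_X(t) = 9/(3 - t)^2
K_X(t) = log M_X(t) = -2*log(3 - t) + 2*log(3)
K′(t) = -2/(t - 3)
K′′(t) = 2/(t^2 - 6*t + 9)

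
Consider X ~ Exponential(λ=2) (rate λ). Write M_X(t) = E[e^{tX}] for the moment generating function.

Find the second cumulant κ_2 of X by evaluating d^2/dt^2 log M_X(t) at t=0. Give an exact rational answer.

M_X(t) = 2/(2 - t)
K_X(t) = log M_X(t) = -log(2 - t) + log(2)
K^(2)(t) = 1/(t^2 - 4*t + 4)

κ_2 = K^(2)(0) = 1/4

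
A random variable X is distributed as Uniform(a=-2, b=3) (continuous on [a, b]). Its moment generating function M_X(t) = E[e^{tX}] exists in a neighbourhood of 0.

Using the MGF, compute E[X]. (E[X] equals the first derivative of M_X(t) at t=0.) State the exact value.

E[X] = D[M](0) = 1/2

M_X(t) = (e^(3*t) - e^(-2*t))/(5*t)
D[M](t) = (3*t*e^(5*t) + 2*t - e^(5*t) + 1)*e^(-2*t)/(5*t^2)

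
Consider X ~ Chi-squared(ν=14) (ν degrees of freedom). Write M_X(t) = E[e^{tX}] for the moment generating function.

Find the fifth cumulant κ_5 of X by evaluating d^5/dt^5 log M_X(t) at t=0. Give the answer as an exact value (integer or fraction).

M_X(t) = (1 - 2*t)^(-7)
K_X(t) = log M_X(t) = -7*log(1 - 2*t)
K^(5)(t) = -5376/(32*t^5 - 80*t^4 + 80*t^3 - 40*t^2 + 10*t - 1)

κ_5 = K^(5)(0) = 5376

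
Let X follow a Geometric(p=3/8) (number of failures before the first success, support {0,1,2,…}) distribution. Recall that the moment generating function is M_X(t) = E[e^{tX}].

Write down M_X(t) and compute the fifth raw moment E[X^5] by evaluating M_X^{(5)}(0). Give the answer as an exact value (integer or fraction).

E[X^5] = M^(5)(0) = 338135/81

M_X(t) = 3/(8*(1 - 5*e^(t)/8))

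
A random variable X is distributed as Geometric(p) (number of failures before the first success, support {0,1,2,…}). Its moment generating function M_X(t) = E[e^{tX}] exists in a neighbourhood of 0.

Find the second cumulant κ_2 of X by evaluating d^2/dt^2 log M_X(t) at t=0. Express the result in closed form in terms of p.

M_X(t) = p/(-(1 - p)*e^(t) + 1)
K_X(t) = log M_X(t) = log(p) - log(-(1 - p)*e^(t) + 1)
dK/dt = (-p*e^(t) + e^(t))/(p*e^(t) - e^(t) + 1)
d^2K/dt^2 = (-p*e^(t) + e^(t))/(p^2*e^(2*t) - 2*p*e^(2*t) + 2*p*e^(t) + e^(2*t) - 2*e^(t) + 1)

κ_2 = d^2K/dt^2 |_{t=0} = (1 - p)/p^2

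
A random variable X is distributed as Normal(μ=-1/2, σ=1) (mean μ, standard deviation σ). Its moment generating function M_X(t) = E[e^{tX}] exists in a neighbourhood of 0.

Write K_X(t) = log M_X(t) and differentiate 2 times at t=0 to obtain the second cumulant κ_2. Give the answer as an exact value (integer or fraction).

M_X(t) = e^(t^2/2 - t/2)
K_X(t) = log M_X(t) = t^2/2 - t/2
K^(2)(t) = 1

κ_2 = K^(2)(0) = 1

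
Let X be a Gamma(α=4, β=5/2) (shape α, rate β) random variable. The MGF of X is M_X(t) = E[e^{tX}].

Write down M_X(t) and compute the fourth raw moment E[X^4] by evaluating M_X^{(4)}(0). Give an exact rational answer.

E[X^4] = d^4M/dt^4 |_{t=0} = 2688/125

M_X(t) = 625/(16*(5/2 - t)^4)
dM/dt = -5000/(32*t^5 - 400*t^4 + 2000*t^3 - 5000*t^2 + 6250*t - 3125)
d^2M/dt^2 = 50000/(64*t^6 - 960*t^5 + 6000*t^4 - 20000*t^3 + 37500*t^2 - 37500*t + 15625)
d^3M/dt^3 = -600000/(128*t^7 - 2240*t^6 + 16800*t^5 - 70000*t^4 + 175000*t^3 - 262500*t^2 + 218750*t - 78125)
d^4M/dt^4 = 8400000/(256*t^8 - 5120*t^7 + 44800*t^6 - 224000*t^5 + 700000*t^4 - 1400000*t^3 + 1750000*t^2 - 1250000*t + 390625)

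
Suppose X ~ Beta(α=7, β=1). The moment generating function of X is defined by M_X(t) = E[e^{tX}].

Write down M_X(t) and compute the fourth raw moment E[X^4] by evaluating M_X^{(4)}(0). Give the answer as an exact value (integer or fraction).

E[X^4] = D^4[M](0) = 7/11

M_X(t) = ₁F₁(7; 8; t)
D^4[M](t) = 7*₁F₁(11; 12; t)/11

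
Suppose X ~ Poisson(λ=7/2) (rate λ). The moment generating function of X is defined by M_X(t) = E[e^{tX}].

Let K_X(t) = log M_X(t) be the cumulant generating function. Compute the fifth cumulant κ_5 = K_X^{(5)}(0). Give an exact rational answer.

κ_5 = D^5[K](0) = 7/2

M_X(t) = e^(7*e^(t)/2 - 7/2)
K_X(t) = log M_X(t) = 7*e^(t)/2 - 7/2
D^5[K](t) = 7*e^(t)/2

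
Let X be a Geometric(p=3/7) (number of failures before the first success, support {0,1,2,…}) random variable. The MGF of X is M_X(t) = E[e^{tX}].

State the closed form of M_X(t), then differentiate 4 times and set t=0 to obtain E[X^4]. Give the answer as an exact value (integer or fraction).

E[X^4] = D^4[M](0) = 5060/27

M_X(t) = 3/(7*(1 - 4*e^(t)/7))
D^4[M](t) = (-768*e^(4*t) - 14784*e^(3*t) - 25872*e^(2*t) - 4116*e^(t))/(1024*e^(5*t) - 8960*e^(4*t) + 31360*e^(3*t) - 54880*e^(2*t) + 48020*e^(t) - 16807)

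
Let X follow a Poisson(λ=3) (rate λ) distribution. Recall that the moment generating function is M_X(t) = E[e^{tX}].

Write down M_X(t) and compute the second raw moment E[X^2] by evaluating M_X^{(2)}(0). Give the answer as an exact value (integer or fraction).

M_X(t) = e^(3*e^(t) - 3)
D^2[M](t) = (9*e^(2*t)*e^(3*e^(t)) + 3*e^(t)*e^(3*e^(t)))*e^(-3)

E[X^2] = D^2[M](0) = 12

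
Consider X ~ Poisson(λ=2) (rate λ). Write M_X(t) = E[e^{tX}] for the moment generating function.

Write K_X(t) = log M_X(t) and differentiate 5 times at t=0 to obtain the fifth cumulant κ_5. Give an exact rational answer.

M_X(t) = e^(2*e^(t) - 2)
K_X(t) = log M_X(t) = 2*e^(t) - 2
D^5[K](t) = 2*e^(t)

κ_5 = D^5[K](0) = 2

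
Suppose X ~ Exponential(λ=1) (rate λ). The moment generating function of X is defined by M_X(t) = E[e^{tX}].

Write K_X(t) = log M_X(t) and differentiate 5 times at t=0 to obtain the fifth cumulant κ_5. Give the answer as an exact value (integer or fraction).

M_X(t) = 1/(1 - t)
K_X(t) = log M_X(t) = -log(1 - t)
dK/dt = -1/(t - 1)
d^2K/dt^2 = 1/(t^2 - 2*t + 1)
d^3K/dt^3 = -2/(t^3 - 3*t^2 + 3*t - 1)
d^4K/dt^4 = 6/(t^4 - 4*t^3 + 6*t^2 - 4*t + 1)
d^5K/dt^5 = -24/(t^5 - 5*t^4 + 10*t^3 - 10*t^2 + 5*t - 1)

κ_5 = d^5K/dt^5 |_{t=0} = 24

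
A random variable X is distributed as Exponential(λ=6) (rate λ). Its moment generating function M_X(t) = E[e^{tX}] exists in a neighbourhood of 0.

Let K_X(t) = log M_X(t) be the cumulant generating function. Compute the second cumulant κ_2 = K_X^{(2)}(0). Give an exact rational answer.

κ_2 = D^2[K](0) = 1/36

M_X(t) = 6/(6 - t)
K_X(t) = log M_X(t) = -log(6 - t) + log(6)
D^2[K](t) = 1/(t^2 - 12*t + 36)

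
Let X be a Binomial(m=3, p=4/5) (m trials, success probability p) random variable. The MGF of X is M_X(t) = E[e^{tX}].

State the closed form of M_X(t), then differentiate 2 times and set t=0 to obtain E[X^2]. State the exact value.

M_X(t) = (4*e^(t)/5 + 1/5)^3
D^2[M](t) = 576*e^(3*t)/125 + 192*e^(2*t)/125 + 12*e^(t)/125

E[X^2] = D^2[M](0) = 156/25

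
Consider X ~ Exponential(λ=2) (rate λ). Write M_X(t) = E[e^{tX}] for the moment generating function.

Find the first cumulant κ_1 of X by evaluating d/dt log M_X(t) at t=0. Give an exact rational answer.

κ_1 = dK/dt |_{t=0} = 1/2

M_X(t) = 2/(2 - t)
K_X(t) = log M_X(t) = -log(2 - t) + log(2)
dK/dt = -1/(t - 2)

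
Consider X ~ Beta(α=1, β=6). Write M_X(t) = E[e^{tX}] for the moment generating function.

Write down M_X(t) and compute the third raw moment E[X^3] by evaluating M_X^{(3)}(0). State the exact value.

E[X^3] = M^(3)(0) = 1/84

M_X(t) = ₁F₁(1; 7; t)
M^(3)(t) = ₁F₁(4; 10; t)/84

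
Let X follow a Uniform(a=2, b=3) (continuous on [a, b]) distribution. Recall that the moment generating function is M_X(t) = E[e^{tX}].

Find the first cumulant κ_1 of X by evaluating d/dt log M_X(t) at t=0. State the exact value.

κ_1 = K′(0) = 5/2

M_X(t) = (e^(3*t) - e^(2*t))/t
K_X(t) = log M_X(t) = -log(t) + log(e^(3*t) - e^(2*t))
K′(t) = (3*t*e^(t) - 2*t - e^(t) + 1)/(t*e^(t) - t)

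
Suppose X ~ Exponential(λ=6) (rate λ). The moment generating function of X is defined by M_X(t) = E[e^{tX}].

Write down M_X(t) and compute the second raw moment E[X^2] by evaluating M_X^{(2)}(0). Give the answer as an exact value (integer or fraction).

M_X(t) = 6/(6 - t)
dM/dt = 6/(t^2 - 12*t + 36)
d^2M/dt^2 = -12/(t^3 - 18*t^2 + 108*t - 216)

E[X^2] = d^2M/dt^2 |_{t=0} = 1/18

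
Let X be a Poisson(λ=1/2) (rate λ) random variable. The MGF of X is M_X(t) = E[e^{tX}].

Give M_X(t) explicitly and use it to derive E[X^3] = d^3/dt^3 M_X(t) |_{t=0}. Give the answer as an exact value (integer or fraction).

E[X^3] = D^3[M](0) = 11/8

M_X(t) = e^(e^(t)/2 - 1/2)
D^3[M](t) = (e^(3*t)*e^(e^(t)/2) + 6*e^(2*t)*e^(e^(t)/2) + 4*e^(t)*e^(e^(t)/2))*e^(-1/2)/8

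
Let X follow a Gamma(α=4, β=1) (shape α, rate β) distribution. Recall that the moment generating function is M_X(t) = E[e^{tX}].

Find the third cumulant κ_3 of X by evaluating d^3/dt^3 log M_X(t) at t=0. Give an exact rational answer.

M_X(t) = (1 - t)^(-4)
K_X(t) = log M_X(t) = -4*log(1 - t)
dK/dt = -4/(t - 1)
d^2K/dt^2 = 4/(t^2 - 2*t + 1)
d^3K/dt^3 = -8/(t^3 - 3*t^2 + 3*t - 1)

κ_3 = d^3K/dt^3 |_{t=0} = 8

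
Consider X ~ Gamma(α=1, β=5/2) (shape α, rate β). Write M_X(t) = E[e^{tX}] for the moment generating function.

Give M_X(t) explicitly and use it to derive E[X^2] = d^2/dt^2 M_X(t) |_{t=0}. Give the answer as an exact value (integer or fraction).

E[X^2] = M^(2)(0) = 8/25

M_X(t) = 5/(2*(5/2 - t))
M^(2)(t) = -40/(8*t^3 - 60*t^2 + 150*t - 125)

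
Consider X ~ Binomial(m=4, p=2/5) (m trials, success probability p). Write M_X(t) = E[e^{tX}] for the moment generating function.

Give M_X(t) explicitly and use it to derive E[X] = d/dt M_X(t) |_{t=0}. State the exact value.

E[X] = M^(1)(0) = 8/5

M_X(t) = (2*e^(t)/5 + 3/5)^4
M^(1)(t) = 64*e^(4*t)/625 + 288*e^(3*t)/625 + 432*e^(2*t)/625 + 216*e^(t)/625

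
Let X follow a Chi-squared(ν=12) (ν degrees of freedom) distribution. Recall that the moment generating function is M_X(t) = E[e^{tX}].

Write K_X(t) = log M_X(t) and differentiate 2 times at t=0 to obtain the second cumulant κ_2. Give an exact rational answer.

κ_2 = K′′(0) = 24

M_X(t) = (1 - 2*t)^(-6)
K_X(t) = log M_X(t) = -6*log(1 - 2*t)
K′(t) = -12/(2*t - 1)
K′′(t) = 24/(4*t^2 - 4*t + 1)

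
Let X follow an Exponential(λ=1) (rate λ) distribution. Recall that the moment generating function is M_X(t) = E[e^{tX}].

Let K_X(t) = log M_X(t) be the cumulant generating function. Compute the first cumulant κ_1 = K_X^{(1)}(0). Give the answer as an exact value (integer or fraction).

M_X(t) = 1/(1 - t)
K_X(t) = log M_X(t) = -log(1 - t)
dK/dt = -1/(t - 1)

κ_1 = dK/dt |_{t=0} = 1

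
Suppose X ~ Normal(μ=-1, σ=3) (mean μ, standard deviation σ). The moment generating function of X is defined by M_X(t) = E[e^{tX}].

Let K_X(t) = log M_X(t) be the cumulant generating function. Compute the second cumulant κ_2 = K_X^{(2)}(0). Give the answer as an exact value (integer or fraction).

M_X(t) = e^(9*t^2/2 - t)
K_X(t) = log M_X(t) = 9*t^2/2 - t
K^(2)(t) = 9

κ_2 = K^(2)(0) = 9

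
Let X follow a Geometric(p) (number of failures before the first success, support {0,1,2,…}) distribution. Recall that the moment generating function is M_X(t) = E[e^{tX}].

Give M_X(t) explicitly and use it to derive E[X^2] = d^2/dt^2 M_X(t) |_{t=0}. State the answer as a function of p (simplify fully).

E[X^2] = M^(2)(0) = 1 - 3/p + 2/p^2

M_X(t) = p/(-(1 - p)*e^(t) + 1)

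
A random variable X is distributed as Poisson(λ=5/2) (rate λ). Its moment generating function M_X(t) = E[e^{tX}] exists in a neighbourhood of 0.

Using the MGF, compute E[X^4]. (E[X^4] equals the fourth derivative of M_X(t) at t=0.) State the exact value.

M_X(t) = e^(5*e^(t)/2 - 5/2)
D^4[M](t) = (625*e^(4*t)*e^(5*e^(t)/2) + 1500*e^(3*t)*e^(5*e^(t)/2) + 700*e^(2*t)*e^(5*e^(t)/2) + 40*e^(t)*e^(5*e^(t)/2))*e^(-5/2)/16

E[X^4] = D^4[M](0) = 2865/16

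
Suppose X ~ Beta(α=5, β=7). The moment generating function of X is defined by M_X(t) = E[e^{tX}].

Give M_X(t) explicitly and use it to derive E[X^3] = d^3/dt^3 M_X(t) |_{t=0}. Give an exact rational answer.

M_X(t) = ₁F₁(5; 12; t)
dM/dt = 5*₁F₁(6; 13; t)/12
d^2M/dt^2 = 5*₁F₁(7; 14; t)/26
d^3M/dt^3 = 5*₁F₁(8; 15; t)/52

E[X^3] = d^3M/dt^3 |_{t=0} = 5/52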